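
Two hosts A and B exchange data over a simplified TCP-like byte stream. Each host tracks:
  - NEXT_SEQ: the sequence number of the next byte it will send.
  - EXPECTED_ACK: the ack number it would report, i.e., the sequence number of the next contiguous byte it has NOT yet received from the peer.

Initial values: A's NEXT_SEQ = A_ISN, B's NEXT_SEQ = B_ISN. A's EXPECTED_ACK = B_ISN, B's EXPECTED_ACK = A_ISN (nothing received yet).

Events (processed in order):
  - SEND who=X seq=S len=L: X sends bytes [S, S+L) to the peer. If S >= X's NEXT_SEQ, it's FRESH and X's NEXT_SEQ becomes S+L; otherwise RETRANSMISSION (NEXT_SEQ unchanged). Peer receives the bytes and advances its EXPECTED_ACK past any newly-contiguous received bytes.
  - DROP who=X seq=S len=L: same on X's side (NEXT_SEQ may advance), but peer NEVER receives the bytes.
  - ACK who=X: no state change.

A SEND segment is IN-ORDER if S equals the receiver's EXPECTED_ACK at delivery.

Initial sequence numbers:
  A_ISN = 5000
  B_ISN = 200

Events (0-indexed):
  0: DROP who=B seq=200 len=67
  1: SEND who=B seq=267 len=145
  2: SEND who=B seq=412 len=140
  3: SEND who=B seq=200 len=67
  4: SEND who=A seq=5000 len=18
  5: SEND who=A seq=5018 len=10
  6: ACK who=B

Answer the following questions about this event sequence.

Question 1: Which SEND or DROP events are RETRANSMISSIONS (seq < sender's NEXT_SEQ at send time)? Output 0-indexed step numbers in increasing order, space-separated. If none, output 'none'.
Answer: 3

Derivation:
Step 0: DROP seq=200 -> fresh
Step 1: SEND seq=267 -> fresh
Step 2: SEND seq=412 -> fresh
Step 3: SEND seq=200 -> retransmit
Step 4: SEND seq=5000 -> fresh
Step 5: SEND seq=5018 -> fresh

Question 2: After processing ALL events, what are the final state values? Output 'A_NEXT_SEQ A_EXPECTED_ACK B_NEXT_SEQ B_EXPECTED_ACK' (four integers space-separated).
After event 0: A_seq=5000 A_ack=200 B_seq=267 B_ack=5000
After event 1: A_seq=5000 A_ack=200 B_seq=412 B_ack=5000
After event 2: A_seq=5000 A_ack=200 B_seq=552 B_ack=5000
After event 3: A_seq=5000 A_ack=552 B_seq=552 B_ack=5000
After event 4: A_seq=5018 A_ack=552 B_seq=552 B_ack=5018
After event 5: A_seq=5028 A_ack=552 B_seq=552 B_ack=5028
After event 6: A_seq=5028 A_ack=552 B_seq=552 B_ack=5028

Answer: 5028 552 552 5028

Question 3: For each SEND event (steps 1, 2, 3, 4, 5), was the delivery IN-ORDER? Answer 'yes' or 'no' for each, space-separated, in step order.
Step 1: SEND seq=267 -> out-of-order
Step 2: SEND seq=412 -> out-of-order
Step 3: SEND seq=200 -> in-order
Step 4: SEND seq=5000 -> in-order
Step 5: SEND seq=5018 -> in-order

Answer: no no yes yes yes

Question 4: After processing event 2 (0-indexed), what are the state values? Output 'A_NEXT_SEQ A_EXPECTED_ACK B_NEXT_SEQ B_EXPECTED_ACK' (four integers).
After event 0: A_seq=5000 A_ack=200 B_seq=267 B_ack=5000
After event 1: A_seq=5000 A_ack=200 B_seq=412 B_ack=5000
After event 2: A_seq=5000 A_ack=200 B_seq=552 B_ack=5000

5000 200 552 5000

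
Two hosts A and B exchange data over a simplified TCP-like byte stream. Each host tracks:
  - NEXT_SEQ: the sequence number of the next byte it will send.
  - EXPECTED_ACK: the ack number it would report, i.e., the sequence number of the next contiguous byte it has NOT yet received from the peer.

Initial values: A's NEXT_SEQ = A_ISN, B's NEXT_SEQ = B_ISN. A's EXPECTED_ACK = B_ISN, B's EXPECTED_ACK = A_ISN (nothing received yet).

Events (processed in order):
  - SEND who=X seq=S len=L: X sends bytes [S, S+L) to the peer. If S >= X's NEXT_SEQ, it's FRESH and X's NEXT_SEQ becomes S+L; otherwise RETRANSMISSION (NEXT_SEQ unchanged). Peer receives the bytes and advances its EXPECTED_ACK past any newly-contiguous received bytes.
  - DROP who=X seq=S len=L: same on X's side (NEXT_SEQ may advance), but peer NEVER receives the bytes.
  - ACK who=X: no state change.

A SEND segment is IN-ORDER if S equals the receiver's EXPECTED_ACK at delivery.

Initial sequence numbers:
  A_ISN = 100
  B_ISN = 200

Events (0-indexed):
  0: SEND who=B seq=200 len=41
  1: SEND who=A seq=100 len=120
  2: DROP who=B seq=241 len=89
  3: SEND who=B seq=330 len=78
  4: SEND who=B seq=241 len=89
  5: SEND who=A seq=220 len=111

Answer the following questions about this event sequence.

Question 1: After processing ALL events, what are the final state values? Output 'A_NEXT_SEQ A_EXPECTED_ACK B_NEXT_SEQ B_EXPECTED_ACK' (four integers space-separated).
After event 0: A_seq=100 A_ack=241 B_seq=241 B_ack=100
After event 1: A_seq=220 A_ack=241 B_seq=241 B_ack=220
After event 2: A_seq=220 A_ack=241 B_seq=330 B_ack=220
After event 3: A_seq=220 A_ack=241 B_seq=408 B_ack=220
After event 4: A_seq=220 A_ack=408 B_seq=408 B_ack=220
After event 5: A_seq=331 A_ack=408 B_seq=408 B_ack=331

Answer: 331 408 408 331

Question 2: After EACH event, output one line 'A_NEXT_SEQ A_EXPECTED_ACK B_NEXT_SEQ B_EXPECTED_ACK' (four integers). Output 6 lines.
100 241 241 100
220 241 241 220
220 241 330 220
220 241 408 220
220 408 408 220
331 408 408 331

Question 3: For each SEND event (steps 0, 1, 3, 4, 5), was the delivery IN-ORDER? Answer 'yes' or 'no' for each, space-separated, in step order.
Step 0: SEND seq=200 -> in-order
Step 1: SEND seq=100 -> in-order
Step 3: SEND seq=330 -> out-of-order
Step 4: SEND seq=241 -> in-order
Step 5: SEND seq=220 -> in-order

Answer: yes yes no yes yes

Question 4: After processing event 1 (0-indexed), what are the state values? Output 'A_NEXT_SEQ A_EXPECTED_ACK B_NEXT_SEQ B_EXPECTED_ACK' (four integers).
After event 0: A_seq=100 A_ack=241 B_seq=241 B_ack=100
After event 1: A_seq=220 A_ack=241 B_seq=241 B_ack=220

220 241 241 220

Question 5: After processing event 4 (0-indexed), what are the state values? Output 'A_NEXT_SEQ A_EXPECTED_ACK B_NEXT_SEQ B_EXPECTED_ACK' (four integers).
After event 0: A_seq=100 A_ack=241 B_seq=241 B_ack=100
After event 1: A_seq=220 A_ack=241 B_seq=241 B_ack=220
After event 2: A_seq=220 A_ack=241 B_seq=330 B_ack=220
After event 3: A_seq=220 A_ack=241 B_seq=408 B_ack=220
After event 4: A_seq=220 A_ack=408 B_seq=408 B_ack=220

220 408 408 220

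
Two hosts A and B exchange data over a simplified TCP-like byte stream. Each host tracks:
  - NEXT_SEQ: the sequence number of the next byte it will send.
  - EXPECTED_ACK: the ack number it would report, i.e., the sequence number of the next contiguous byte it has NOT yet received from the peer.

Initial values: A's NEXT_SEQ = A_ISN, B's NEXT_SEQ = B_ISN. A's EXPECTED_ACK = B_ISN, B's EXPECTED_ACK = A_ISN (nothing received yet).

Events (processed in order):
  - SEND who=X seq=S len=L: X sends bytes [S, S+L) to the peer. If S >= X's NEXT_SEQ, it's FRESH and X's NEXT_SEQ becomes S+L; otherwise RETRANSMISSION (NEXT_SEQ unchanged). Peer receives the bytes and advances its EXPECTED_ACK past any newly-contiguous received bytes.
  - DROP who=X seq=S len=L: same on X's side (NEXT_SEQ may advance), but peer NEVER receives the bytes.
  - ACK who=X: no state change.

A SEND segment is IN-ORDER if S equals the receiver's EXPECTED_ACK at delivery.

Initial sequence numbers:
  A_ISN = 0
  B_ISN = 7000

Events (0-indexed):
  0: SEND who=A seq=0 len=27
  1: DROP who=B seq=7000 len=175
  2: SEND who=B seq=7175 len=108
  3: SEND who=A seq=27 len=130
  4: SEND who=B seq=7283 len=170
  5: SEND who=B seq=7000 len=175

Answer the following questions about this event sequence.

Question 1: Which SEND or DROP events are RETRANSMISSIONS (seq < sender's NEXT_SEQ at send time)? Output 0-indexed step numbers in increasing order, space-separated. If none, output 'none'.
Answer: 5

Derivation:
Step 0: SEND seq=0 -> fresh
Step 1: DROP seq=7000 -> fresh
Step 2: SEND seq=7175 -> fresh
Step 3: SEND seq=27 -> fresh
Step 4: SEND seq=7283 -> fresh
Step 5: SEND seq=7000 -> retransmit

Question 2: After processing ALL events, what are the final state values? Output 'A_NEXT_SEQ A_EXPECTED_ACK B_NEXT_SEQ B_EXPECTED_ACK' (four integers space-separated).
After event 0: A_seq=27 A_ack=7000 B_seq=7000 B_ack=27
After event 1: A_seq=27 A_ack=7000 B_seq=7175 B_ack=27
After event 2: A_seq=27 A_ack=7000 B_seq=7283 B_ack=27
After event 3: A_seq=157 A_ack=7000 B_seq=7283 B_ack=157
After event 4: A_seq=157 A_ack=7000 B_seq=7453 B_ack=157
After event 5: A_seq=157 A_ack=7453 B_seq=7453 B_ack=157

Answer: 157 7453 7453 157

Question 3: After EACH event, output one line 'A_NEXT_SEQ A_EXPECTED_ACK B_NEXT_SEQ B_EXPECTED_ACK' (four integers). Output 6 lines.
27 7000 7000 27
27 7000 7175 27
27 7000 7283 27
157 7000 7283 157
157 7000 7453 157
157 7453 7453 157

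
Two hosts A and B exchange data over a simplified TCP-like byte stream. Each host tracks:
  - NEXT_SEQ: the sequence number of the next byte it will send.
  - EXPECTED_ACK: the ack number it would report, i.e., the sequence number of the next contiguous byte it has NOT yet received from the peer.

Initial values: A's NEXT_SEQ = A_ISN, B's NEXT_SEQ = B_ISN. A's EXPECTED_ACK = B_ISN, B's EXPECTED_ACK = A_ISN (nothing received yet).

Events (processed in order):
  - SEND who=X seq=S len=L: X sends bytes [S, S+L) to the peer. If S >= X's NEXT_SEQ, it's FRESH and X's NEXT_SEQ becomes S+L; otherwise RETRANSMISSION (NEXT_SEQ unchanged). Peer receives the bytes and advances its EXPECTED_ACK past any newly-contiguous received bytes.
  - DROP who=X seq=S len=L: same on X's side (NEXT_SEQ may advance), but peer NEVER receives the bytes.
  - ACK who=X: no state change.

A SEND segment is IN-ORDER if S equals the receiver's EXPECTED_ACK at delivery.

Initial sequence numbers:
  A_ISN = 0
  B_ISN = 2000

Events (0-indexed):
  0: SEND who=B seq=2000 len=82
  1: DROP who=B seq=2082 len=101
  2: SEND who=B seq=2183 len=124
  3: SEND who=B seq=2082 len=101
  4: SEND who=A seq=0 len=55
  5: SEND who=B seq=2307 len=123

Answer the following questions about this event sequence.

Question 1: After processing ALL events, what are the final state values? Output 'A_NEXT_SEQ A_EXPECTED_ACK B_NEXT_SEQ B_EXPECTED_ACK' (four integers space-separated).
Answer: 55 2430 2430 55

Derivation:
After event 0: A_seq=0 A_ack=2082 B_seq=2082 B_ack=0
After event 1: A_seq=0 A_ack=2082 B_seq=2183 B_ack=0
After event 2: A_seq=0 A_ack=2082 B_seq=2307 B_ack=0
After event 3: A_seq=0 A_ack=2307 B_seq=2307 B_ack=0
After event 4: A_seq=55 A_ack=2307 B_seq=2307 B_ack=55
After event 5: A_seq=55 A_ack=2430 B_seq=2430 B_ack=55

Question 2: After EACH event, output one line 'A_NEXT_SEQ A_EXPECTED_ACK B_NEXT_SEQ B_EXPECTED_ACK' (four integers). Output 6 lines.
0 2082 2082 0
0 2082 2183 0
0 2082 2307 0
0 2307 2307 0
55 2307 2307 55
55 2430 2430 55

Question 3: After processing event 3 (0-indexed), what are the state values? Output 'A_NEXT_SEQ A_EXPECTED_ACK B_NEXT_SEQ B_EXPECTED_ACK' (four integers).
After event 0: A_seq=0 A_ack=2082 B_seq=2082 B_ack=0
After event 1: A_seq=0 A_ack=2082 B_seq=2183 B_ack=0
After event 2: A_seq=0 A_ack=2082 B_seq=2307 B_ack=0
After event 3: A_seq=0 A_ack=2307 B_seq=2307 B_ack=0

0 2307 2307 0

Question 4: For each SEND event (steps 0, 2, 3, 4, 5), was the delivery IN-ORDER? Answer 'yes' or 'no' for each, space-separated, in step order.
Step 0: SEND seq=2000 -> in-order
Step 2: SEND seq=2183 -> out-of-order
Step 3: SEND seq=2082 -> in-order
Step 4: SEND seq=0 -> in-order
Step 5: SEND seq=2307 -> in-order

Answer: yes no yes yes yes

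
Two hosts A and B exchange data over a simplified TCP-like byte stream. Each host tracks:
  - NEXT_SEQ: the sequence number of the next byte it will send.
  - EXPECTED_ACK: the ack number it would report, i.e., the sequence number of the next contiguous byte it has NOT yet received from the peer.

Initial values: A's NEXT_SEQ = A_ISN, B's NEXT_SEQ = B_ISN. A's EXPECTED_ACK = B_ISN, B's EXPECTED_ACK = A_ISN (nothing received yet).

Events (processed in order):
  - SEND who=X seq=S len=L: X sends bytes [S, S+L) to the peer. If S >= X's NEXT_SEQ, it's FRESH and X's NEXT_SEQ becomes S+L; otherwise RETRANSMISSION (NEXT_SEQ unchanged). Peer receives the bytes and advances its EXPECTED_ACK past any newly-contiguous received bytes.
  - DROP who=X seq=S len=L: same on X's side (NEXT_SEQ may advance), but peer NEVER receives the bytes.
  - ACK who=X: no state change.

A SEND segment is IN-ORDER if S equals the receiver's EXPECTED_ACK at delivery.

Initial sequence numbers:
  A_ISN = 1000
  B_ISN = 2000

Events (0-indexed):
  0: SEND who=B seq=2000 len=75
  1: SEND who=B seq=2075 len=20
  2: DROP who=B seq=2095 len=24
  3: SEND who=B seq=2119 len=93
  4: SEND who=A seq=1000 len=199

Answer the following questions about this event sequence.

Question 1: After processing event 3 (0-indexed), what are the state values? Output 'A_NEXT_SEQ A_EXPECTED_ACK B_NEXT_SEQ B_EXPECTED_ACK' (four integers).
After event 0: A_seq=1000 A_ack=2075 B_seq=2075 B_ack=1000
After event 1: A_seq=1000 A_ack=2095 B_seq=2095 B_ack=1000
After event 2: A_seq=1000 A_ack=2095 B_seq=2119 B_ack=1000
After event 3: A_seq=1000 A_ack=2095 B_seq=2212 B_ack=1000

1000 2095 2212 1000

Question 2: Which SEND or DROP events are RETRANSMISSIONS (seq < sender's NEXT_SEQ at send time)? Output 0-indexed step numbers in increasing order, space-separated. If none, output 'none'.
Answer: none

Derivation:
Step 0: SEND seq=2000 -> fresh
Step 1: SEND seq=2075 -> fresh
Step 2: DROP seq=2095 -> fresh
Step 3: SEND seq=2119 -> fresh
Step 4: SEND seq=1000 -> fresh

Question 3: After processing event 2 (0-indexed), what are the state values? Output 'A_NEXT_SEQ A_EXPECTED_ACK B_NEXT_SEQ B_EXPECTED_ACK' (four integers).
After event 0: A_seq=1000 A_ack=2075 B_seq=2075 B_ack=1000
After event 1: A_seq=1000 A_ack=2095 B_seq=2095 B_ack=1000
After event 2: A_seq=1000 A_ack=2095 B_seq=2119 B_ack=1000

1000 2095 2119 1000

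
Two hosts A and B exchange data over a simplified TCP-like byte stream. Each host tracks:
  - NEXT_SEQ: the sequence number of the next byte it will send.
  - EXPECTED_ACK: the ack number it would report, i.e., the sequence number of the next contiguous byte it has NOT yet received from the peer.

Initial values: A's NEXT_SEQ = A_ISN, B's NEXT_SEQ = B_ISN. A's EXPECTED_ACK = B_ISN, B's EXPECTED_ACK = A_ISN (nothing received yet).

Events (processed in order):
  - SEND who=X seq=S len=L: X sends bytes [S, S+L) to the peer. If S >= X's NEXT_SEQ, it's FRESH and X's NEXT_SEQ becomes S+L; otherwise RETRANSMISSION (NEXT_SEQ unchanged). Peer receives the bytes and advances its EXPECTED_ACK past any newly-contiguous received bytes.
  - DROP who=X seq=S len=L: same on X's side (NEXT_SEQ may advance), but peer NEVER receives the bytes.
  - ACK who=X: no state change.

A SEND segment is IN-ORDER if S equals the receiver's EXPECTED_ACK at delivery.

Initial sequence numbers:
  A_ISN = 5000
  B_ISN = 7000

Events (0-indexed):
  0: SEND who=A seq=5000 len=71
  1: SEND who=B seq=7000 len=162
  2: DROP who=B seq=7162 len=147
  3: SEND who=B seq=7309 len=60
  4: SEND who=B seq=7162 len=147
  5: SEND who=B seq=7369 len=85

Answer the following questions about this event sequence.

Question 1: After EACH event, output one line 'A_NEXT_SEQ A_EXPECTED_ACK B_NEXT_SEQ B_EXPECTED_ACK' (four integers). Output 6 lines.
5071 7000 7000 5071
5071 7162 7162 5071
5071 7162 7309 5071
5071 7162 7369 5071
5071 7369 7369 5071
5071 7454 7454 5071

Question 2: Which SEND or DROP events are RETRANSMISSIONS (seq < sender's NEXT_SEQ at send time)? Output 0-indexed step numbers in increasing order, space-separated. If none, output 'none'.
Answer: 4

Derivation:
Step 0: SEND seq=5000 -> fresh
Step 1: SEND seq=7000 -> fresh
Step 2: DROP seq=7162 -> fresh
Step 3: SEND seq=7309 -> fresh
Step 4: SEND seq=7162 -> retransmit
Step 5: SEND seq=7369 -> fresh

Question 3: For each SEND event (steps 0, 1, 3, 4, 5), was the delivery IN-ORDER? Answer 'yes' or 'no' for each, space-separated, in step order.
Answer: yes yes no yes yes

Derivation:
Step 0: SEND seq=5000 -> in-order
Step 1: SEND seq=7000 -> in-order
Step 3: SEND seq=7309 -> out-of-order
Step 4: SEND seq=7162 -> in-order
Step 5: SEND seq=7369 -> in-order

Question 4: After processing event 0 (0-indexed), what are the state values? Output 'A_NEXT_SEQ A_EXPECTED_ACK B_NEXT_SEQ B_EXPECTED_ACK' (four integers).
After event 0: A_seq=5071 A_ack=7000 B_seq=7000 B_ack=5071

5071 7000 7000 5071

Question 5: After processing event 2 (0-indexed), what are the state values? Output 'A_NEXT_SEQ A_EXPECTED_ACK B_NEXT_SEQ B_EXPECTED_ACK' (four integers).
After event 0: A_seq=5071 A_ack=7000 B_seq=7000 B_ack=5071
After event 1: A_seq=5071 A_ack=7162 B_seq=7162 B_ack=5071
After event 2: A_seq=5071 A_ack=7162 B_seq=7309 B_ack=5071

5071 7162 7309 5071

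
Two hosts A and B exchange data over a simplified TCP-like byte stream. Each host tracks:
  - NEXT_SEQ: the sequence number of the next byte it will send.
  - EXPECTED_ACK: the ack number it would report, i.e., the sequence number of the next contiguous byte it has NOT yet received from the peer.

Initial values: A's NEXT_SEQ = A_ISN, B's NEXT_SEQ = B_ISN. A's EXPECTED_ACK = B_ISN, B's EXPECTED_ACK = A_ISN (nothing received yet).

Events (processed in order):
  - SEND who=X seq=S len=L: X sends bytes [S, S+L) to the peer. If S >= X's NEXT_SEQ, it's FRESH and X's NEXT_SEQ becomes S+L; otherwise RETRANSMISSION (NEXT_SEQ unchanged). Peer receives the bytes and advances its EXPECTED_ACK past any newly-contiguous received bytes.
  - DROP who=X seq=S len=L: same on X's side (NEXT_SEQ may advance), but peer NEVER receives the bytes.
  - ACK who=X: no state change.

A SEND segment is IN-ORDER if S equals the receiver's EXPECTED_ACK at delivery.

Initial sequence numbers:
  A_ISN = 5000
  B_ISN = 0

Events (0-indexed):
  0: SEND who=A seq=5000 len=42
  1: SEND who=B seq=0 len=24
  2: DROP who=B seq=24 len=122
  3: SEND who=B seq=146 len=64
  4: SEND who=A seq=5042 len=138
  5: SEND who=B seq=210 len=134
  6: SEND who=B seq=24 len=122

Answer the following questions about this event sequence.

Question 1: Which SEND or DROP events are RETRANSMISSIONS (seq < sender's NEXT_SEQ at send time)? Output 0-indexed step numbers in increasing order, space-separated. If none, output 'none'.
Step 0: SEND seq=5000 -> fresh
Step 1: SEND seq=0 -> fresh
Step 2: DROP seq=24 -> fresh
Step 3: SEND seq=146 -> fresh
Step 4: SEND seq=5042 -> fresh
Step 5: SEND seq=210 -> fresh
Step 6: SEND seq=24 -> retransmit

Answer: 6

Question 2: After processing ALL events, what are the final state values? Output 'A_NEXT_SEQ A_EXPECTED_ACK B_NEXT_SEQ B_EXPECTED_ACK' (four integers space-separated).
After event 0: A_seq=5042 A_ack=0 B_seq=0 B_ack=5042
After event 1: A_seq=5042 A_ack=24 B_seq=24 B_ack=5042
After event 2: A_seq=5042 A_ack=24 B_seq=146 B_ack=5042
After event 3: A_seq=5042 A_ack=24 B_seq=210 B_ack=5042
After event 4: A_seq=5180 A_ack=24 B_seq=210 B_ack=5180
After event 5: A_seq=5180 A_ack=24 B_seq=344 B_ack=5180
After event 6: A_seq=5180 A_ack=344 B_seq=344 B_ack=5180

Answer: 5180 344 344 5180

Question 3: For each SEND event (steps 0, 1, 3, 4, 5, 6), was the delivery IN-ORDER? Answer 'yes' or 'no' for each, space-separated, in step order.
Step 0: SEND seq=5000 -> in-order
Step 1: SEND seq=0 -> in-order
Step 3: SEND seq=146 -> out-of-order
Step 4: SEND seq=5042 -> in-order
Step 5: SEND seq=210 -> out-of-order
Step 6: SEND seq=24 -> in-order

Answer: yes yes no yes no yes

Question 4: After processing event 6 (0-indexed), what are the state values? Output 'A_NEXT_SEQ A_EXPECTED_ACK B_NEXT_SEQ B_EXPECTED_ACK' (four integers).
After event 0: A_seq=5042 A_ack=0 B_seq=0 B_ack=5042
After event 1: A_seq=5042 A_ack=24 B_seq=24 B_ack=5042
After event 2: A_seq=5042 A_ack=24 B_seq=146 B_ack=5042
After event 3: A_seq=5042 A_ack=24 B_seq=210 B_ack=5042
After event 4: A_seq=5180 A_ack=24 B_seq=210 B_ack=5180
After event 5: A_seq=5180 A_ack=24 B_seq=344 B_ack=5180
After event 6: A_seq=5180 A_ack=344 B_seq=344 B_ack=5180

5180 344 344 5180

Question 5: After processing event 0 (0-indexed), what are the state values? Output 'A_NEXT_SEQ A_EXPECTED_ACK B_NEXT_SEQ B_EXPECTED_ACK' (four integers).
After event 0: A_seq=5042 A_ack=0 B_seq=0 B_ack=5042

5042 0 0 5042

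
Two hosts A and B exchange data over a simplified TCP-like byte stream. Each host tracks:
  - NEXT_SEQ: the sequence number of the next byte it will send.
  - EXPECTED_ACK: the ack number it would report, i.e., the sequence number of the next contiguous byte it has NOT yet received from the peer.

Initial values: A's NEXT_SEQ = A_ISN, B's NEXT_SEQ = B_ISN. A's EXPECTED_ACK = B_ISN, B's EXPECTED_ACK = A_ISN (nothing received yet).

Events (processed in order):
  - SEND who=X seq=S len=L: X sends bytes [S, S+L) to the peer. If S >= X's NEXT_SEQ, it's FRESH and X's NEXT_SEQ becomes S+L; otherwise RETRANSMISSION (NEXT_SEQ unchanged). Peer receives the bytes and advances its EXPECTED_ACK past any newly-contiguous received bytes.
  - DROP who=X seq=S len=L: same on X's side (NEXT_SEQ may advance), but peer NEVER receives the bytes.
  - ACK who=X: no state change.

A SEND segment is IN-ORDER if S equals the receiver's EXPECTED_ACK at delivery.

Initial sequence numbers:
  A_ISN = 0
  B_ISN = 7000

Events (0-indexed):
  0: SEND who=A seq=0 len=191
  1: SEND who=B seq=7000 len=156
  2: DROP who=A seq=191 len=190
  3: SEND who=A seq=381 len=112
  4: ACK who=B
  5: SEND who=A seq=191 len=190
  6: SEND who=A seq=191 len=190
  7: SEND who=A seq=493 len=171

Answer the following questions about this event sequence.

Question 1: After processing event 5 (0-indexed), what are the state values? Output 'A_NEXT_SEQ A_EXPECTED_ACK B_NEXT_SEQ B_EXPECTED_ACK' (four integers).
After event 0: A_seq=191 A_ack=7000 B_seq=7000 B_ack=191
After event 1: A_seq=191 A_ack=7156 B_seq=7156 B_ack=191
After event 2: A_seq=381 A_ack=7156 B_seq=7156 B_ack=191
After event 3: A_seq=493 A_ack=7156 B_seq=7156 B_ack=191
After event 4: A_seq=493 A_ack=7156 B_seq=7156 B_ack=191
After event 5: A_seq=493 A_ack=7156 B_seq=7156 B_ack=493

493 7156 7156 493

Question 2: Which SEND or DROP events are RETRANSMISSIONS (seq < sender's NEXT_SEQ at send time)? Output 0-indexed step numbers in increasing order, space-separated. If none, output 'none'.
Answer: 5 6

Derivation:
Step 0: SEND seq=0 -> fresh
Step 1: SEND seq=7000 -> fresh
Step 2: DROP seq=191 -> fresh
Step 3: SEND seq=381 -> fresh
Step 5: SEND seq=191 -> retransmit
Step 6: SEND seq=191 -> retransmit
Step 7: SEND seq=493 -> fresh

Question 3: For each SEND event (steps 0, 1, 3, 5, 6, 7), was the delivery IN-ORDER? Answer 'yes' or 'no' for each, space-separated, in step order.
Step 0: SEND seq=0 -> in-order
Step 1: SEND seq=7000 -> in-order
Step 3: SEND seq=381 -> out-of-order
Step 5: SEND seq=191 -> in-order
Step 6: SEND seq=191 -> out-of-order
Step 7: SEND seq=493 -> in-order

Answer: yes yes no yes no yes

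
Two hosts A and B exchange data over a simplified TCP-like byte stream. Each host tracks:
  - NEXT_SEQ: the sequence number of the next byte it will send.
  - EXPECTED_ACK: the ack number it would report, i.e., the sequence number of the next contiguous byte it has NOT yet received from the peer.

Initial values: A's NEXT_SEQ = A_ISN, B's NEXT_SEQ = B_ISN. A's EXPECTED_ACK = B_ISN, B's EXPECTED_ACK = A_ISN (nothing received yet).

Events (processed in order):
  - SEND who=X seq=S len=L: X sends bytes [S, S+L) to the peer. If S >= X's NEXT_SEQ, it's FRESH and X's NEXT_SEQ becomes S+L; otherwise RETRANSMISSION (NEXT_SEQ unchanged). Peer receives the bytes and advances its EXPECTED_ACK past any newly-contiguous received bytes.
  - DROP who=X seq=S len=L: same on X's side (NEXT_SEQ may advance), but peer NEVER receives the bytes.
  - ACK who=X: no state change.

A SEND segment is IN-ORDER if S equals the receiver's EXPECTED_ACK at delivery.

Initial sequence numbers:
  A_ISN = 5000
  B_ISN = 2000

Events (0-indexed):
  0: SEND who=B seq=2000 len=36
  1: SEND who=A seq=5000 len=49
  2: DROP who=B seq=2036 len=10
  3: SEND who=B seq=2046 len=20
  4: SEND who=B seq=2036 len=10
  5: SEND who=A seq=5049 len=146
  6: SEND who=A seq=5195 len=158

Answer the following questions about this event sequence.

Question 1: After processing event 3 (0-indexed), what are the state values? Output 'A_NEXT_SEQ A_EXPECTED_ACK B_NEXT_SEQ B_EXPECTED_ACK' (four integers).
After event 0: A_seq=5000 A_ack=2036 B_seq=2036 B_ack=5000
After event 1: A_seq=5049 A_ack=2036 B_seq=2036 B_ack=5049
After event 2: A_seq=5049 A_ack=2036 B_seq=2046 B_ack=5049
After event 3: A_seq=5049 A_ack=2036 B_seq=2066 B_ack=5049

5049 2036 2066 5049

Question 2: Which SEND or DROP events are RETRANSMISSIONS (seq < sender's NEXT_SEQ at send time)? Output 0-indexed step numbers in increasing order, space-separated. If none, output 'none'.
Step 0: SEND seq=2000 -> fresh
Step 1: SEND seq=5000 -> fresh
Step 2: DROP seq=2036 -> fresh
Step 3: SEND seq=2046 -> fresh
Step 4: SEND seq=2036 -> retransmit
Step 5: SEND seq=5049 -> fresh
Step 6: SEND seq=5195 -> fresh

Answer: 4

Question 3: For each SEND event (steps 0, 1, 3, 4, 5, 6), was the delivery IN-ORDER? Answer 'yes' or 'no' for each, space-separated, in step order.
Answer: yes yes no yes yes yes

Derivation:
Step 0: SEND seq=2000 -> in-order
Step 1: SEND seq=5000 -> in-order
Step 3: SEND seq=2046 -> out-of-order
Step 4: SEND seq=2036 -> in-order
Step 5: SEND seq=5049 -> in-order
Step 6: SEND seq=5195 -> in-order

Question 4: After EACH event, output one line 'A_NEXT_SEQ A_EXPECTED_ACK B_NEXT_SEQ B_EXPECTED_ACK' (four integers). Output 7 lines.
5000 2036 2036 5000
5049 2036 2036 5049
5049 2036 2046 5049
5049 2036 2066 5049
5049 2066 2066 5049
5195 2066 2066 5195
5353 2066 2066 5353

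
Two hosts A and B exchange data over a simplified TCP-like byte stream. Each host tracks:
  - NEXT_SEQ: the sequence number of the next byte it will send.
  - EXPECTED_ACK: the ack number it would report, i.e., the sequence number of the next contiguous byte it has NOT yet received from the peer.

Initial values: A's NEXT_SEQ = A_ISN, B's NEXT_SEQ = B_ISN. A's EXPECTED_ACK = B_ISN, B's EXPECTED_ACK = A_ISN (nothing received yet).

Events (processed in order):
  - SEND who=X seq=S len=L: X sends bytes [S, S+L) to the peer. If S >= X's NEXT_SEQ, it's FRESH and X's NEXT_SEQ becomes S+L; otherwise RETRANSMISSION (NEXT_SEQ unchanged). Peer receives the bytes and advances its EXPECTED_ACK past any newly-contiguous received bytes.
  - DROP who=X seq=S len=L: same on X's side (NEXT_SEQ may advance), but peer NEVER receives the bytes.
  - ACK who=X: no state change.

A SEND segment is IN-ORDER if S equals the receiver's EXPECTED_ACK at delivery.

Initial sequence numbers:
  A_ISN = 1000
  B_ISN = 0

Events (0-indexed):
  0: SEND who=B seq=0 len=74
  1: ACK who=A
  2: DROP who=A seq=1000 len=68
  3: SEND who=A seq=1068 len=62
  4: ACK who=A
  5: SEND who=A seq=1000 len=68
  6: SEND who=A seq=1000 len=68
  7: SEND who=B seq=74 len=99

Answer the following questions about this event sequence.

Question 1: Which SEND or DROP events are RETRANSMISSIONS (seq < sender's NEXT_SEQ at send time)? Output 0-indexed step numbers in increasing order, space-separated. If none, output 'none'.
Answer: 5 6

Derivation:
Step 0: SEND seq=0 -> fresh
Step 2: DROP seq=1000 -> fresh
Step 3: SEND seq=1068 -> fresh
Step 5: SEND seq=1000 -> retransmit
Step 6: SEND seq=1000 -> retransmit
Step 7: SEND seq=74 -> fresh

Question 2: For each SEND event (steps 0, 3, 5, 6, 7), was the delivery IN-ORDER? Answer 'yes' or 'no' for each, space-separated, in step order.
Answer: yes no yes no yes

Derivation:
Step 0: SEND seq=0 -> in-order
Step 3: SEND seq=1068 -> out-of-order
Step 5: SEND seq=1000 -> in-order
Step 6: SEND seq=1000 -> out-of-order
Step 7: SEND seq=74 -> in-order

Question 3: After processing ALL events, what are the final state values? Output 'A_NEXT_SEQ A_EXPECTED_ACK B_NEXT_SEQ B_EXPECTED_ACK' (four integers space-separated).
Answer: 1130 173 173 1130

Derivation:
After event 0: A_seq=1000 A_ack=74 B_seq=74 B_ack=1000
After event 1: A_seq=1000 A_ack=74 B_seq=74 B_ack=1000
After event 2: A_seq=1068 A_ack=74 B_seq=74 B_ack=1000
After event 3: A_seq=1130 A_ack=74 B_seq=74 B_ack=1000
After event 4: A_seq=1130 A_ack=74 B_seq=74 B_ack=1000
After event 5: A_seq=1130 A_ack=74 B_seq=74 B_ack=1130
After event 6: A_seq=1130 A_ack=74 B_seq=74 B_ack=1130
After event 7: A_seq=1130 A_ack=173 B_seq=173 B_ack=1130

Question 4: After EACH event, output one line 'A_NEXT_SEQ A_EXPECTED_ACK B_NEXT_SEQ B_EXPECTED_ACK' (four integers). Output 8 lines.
1000 74 74 1000
1000 74 74 1000
1068 74 74 1000
1130 74 74 1000
1130 74 74 1000
1130 74 74 1130
1130 74 74 1130
1130 173 173 1130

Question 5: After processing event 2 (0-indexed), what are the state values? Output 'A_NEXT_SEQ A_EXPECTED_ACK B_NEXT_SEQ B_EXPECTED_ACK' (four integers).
After event 0: A_seq=1000 A_ack=74 B_seq=74 B_ack=1000
After event 1: A_seq=1000 A_ack=74 B_seq=74 B_ack=1000
After event 2: A_seq=1068 A_ack=74 B_seq=74 B_ack=1000

1068 74 74 1000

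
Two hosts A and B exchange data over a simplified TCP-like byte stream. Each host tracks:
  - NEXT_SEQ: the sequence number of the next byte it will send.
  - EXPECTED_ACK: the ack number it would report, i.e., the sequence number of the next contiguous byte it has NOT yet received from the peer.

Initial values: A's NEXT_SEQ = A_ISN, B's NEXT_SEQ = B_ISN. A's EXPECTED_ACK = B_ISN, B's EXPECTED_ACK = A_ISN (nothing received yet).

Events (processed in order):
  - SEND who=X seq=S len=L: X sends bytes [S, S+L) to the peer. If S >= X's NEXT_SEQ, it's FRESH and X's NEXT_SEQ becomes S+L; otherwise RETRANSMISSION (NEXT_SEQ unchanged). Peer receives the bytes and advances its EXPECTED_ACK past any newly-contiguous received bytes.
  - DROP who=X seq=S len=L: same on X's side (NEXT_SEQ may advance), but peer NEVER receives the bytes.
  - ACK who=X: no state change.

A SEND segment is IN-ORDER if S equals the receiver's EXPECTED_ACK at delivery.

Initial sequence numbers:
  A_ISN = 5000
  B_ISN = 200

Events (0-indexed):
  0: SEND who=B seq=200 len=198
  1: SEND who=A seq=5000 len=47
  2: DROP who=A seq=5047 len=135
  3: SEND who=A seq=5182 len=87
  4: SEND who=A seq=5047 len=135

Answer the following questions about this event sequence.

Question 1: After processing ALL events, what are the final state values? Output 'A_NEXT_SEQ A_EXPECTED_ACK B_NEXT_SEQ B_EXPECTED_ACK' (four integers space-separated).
Answer: 5269 398 398 5269

Derivation:
After event 0: A_seq=5000 A_ack=398 B_seq=398 B_ack=5000
After event 1: A_seq=5047 A_ack=398 B_seq=398 B_ack=5047
After event 2: A_seq=5182 A_ack=398 B_seq=398 B_ack=5047
After event 3: A_seq=5269 A_ack=398 B_seq=398 B_ack=5047
After event 4: A_seq=5269 A_ack=398 B_seq=398 B_ack=5269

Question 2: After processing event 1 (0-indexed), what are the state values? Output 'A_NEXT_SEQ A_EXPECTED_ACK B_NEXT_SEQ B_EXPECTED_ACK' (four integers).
After event 0: A_seq=5000 A_ack=398 B_seq=398 B_ack=5000
After event 1: A_seq=5047 A_ack=398 B_seq=398 B_ack=5047

5047 398 398 5047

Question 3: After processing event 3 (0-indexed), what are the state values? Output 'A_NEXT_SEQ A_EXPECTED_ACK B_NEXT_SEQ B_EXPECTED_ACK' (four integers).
After event 0: A_seq=5000 A_ack=398 B_seq=398 B_ack=5000
After event 1: A_seq=5047 A_ack=398 B_seq=398 B_ack=5047
After event 2: A_seq=5182 A_ack=398 B_seq=398 B_ack=5047
After event 3: A_seq=5269 A_ack=398 B_seq=398 B_ack=5047

5269 398 398 5047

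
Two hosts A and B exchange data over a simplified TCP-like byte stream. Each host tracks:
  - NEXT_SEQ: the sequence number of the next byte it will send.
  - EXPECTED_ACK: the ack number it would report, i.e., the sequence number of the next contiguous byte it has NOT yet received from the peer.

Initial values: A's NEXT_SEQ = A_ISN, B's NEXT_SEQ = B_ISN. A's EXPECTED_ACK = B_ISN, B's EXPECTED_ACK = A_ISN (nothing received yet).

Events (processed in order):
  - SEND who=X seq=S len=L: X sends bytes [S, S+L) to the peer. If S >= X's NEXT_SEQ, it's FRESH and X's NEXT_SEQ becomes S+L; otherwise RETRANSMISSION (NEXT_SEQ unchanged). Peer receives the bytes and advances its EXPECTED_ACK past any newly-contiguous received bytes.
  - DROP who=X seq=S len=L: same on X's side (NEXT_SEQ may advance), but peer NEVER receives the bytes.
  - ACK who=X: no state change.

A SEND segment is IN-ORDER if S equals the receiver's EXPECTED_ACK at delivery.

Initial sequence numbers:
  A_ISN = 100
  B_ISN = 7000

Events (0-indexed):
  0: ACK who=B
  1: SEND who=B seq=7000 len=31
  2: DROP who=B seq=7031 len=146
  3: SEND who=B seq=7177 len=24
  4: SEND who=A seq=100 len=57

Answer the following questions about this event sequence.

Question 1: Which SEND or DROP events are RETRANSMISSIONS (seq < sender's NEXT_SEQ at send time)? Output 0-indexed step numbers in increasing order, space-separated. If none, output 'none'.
Step 1: SEND seq=7000 -> fresh
Step 2: DROP seq=7031 -> fresh
Step 3: SEND seq=7177 -> fresh
Step 4: SEND seq=100 -> fresh

Answer: none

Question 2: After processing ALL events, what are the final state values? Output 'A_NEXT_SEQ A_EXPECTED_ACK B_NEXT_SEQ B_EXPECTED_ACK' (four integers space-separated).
Answer: 157 7031 7201 157

Derivation:
After event 0: A_seq=100 A_ack=7000 B_seq=7000 B_ack=100
After event 1: A_seq=100 A_ack=7031 B_seq=7031 B_ack=100
After event 2: A_seq=100 A_ack=7031 B_seq=7177 B_ack=100
After event 3: A_seq=100 A_ack=7031 B_seq=7201 B_ack=100
After event 4: A_seq=157 A_ack=7031 B_seq=7201 B_ack=157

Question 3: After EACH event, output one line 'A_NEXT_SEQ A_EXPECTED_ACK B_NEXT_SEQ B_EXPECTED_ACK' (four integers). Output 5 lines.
100 7000 7000 100
100 7031 7031 100
100 7031 7177 100
100 7031 7201 100
157 7031 7201 157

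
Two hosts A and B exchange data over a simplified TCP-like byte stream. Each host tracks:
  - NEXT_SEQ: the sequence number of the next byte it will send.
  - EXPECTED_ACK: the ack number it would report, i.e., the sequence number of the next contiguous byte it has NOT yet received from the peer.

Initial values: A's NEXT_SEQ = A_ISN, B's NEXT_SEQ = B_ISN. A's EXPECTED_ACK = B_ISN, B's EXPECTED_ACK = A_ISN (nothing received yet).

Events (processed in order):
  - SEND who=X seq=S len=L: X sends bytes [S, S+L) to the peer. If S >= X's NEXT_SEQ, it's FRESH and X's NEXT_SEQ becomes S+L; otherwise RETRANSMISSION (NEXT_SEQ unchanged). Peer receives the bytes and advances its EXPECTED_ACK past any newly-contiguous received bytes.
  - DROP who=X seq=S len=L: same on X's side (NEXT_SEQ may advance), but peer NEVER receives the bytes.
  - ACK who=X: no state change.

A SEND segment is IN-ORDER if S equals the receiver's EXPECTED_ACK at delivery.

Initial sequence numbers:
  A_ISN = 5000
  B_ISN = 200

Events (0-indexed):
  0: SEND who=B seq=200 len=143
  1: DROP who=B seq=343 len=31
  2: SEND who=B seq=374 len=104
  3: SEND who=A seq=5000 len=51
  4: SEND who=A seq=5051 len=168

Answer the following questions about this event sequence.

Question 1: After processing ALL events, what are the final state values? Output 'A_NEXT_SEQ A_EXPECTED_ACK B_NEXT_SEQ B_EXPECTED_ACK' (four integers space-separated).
After event 0: A_seq=5000 A_ack=343 B_seq=343 B_ack=5000
After event 1: A_seq=5000 A_ack=343 B_seq=374 B_ack=5000
After event 2: A_seq=5000 A_ack=343 B_seq=478 B_ack=5000
After event 3: A_seq=5051 A_ack=343 B_seq=478 B_ack=5051
After event 4: A_seq=5219 A_ack=343 B_seq=478 B_ack=5219

Answer: 5219 343 478 5219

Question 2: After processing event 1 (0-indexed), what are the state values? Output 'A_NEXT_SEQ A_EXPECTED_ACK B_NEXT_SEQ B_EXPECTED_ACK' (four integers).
After event 0: A_seq=5000 A_ack=343 B_seq=343 B_ack=5000
After event 1: A_seq=5000 A_ack=343 B_seq=374 B_ack=5000

5000 343 374 5000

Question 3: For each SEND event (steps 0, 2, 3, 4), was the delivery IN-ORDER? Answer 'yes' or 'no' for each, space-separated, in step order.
Step 0: SEND seq=200 -> in-order
Step 2: SEND seq=374 -> out-of-order
Step 3: SEND seq=5000 -> in-order
Step 4: SEND seq=5051 -> in-order

Answer: yes no yes yes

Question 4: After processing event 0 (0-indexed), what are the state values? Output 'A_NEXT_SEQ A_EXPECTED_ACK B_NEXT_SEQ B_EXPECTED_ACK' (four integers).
After event 0: A_seq=5000 A_ack=343 B_seq=343 B_ack=5000

5000 343 343 5000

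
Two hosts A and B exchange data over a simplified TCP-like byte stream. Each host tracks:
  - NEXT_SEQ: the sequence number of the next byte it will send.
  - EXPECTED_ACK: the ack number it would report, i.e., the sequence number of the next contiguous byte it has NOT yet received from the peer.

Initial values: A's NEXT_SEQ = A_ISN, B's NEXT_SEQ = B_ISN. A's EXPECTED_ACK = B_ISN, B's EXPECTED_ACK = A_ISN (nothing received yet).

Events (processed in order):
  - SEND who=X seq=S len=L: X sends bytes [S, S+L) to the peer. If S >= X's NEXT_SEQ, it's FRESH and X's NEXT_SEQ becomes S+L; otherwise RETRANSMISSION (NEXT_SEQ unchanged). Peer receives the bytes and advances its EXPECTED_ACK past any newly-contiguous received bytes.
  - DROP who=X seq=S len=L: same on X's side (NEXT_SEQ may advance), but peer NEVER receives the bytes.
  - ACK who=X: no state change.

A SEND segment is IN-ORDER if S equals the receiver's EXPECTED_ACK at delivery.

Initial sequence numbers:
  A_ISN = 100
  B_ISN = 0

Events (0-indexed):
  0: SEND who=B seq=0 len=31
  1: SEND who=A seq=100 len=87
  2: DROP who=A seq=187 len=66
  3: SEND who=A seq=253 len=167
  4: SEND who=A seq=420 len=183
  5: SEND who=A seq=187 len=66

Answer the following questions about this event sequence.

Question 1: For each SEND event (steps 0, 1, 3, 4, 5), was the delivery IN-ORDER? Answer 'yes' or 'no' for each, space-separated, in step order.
Answer: yes yes no no yes

Derivation:
Step 0: SEND seq=0 -> in-order
Step 1: SEND seq=100 -> in-order
Step 3: SEND seq=253 -> out-of-order
Step 4: SEND seq=420 -> out-of-order
Step 5: SEND seq=187 -> in-order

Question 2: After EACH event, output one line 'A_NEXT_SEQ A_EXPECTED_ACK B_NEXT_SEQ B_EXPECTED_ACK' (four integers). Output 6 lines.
100 31 31 100
187 31 31 187
253 31 31 187
420 31 31 187
603 31 31 187
603 31 31 603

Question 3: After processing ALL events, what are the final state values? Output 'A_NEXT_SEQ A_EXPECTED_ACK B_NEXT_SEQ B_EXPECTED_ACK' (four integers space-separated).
After event 0: A_seq=100 A_ack=31 B_seq=31 B_ack=100
After event 1: A_seq=187 A_ack=31 B_seq=31 B_ack=187
After event 2: A_seq=253 A_ack=31 B_seq=31 B_ack=187
After event 3: A_seq=420 A_ack=31 B_seq=31 B_ack=187
After event 4: A_seq=603 A_ack=31 B_seq=31 B_ack=187
After event 5: A_seq=603 A_ack=31 B_seq=31 B_ack=603

Answer: 603 31 31 603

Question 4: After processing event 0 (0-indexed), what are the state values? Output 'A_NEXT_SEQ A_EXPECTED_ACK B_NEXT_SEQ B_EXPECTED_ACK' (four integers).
After event 0: A_seq=100 A_ack=31 B_seq=31 B_ack=100

100 31 31 100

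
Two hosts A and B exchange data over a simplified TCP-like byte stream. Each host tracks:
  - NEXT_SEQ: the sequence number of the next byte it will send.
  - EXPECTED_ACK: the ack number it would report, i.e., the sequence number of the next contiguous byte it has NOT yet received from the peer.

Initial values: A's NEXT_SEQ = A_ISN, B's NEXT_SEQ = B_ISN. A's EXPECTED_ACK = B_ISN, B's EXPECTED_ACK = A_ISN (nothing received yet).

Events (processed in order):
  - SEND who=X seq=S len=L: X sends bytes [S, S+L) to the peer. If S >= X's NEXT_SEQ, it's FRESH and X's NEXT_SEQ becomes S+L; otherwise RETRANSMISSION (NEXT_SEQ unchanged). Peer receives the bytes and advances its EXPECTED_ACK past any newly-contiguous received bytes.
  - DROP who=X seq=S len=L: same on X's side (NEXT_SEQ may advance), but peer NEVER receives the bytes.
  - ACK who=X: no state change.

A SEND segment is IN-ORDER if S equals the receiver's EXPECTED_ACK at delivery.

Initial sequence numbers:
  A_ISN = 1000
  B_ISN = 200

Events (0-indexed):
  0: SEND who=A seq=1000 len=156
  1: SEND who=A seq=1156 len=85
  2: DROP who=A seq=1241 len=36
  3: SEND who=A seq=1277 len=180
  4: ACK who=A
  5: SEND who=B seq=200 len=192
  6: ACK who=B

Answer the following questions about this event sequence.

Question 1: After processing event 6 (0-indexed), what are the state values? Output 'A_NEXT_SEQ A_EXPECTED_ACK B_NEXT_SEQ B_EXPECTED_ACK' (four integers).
After event 0: A_seq=1156 A_ack=200 B_seq=200 B_ack=1156
After event 1: A_seq=1241 A_ack=200 B_seq=200 B_ack=1241
After event 2: A_seq=1277 A_ack=200 B_seq=200 B_ack=1241
After event 3: A_seq=1457 A_ack=200 B_seq=200 B_ack=1241
After event 4: A_seq=1457 A_ack=200 B_seq=200 B_ack=1241
After event 5: A_seq=1457 A_ack=392 B_seq=392 B_ack=1241
After event 6: A_seq=1457 A_ack=392 B_seq=392 B_ack=1241

1457 392 392 1241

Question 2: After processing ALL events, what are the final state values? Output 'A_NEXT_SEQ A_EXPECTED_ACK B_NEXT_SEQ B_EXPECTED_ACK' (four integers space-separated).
Answer: 1457 392 392 1241

Derivation:
After event 0: A_seq=1156 A_ack=200 B_seq=200 B_ack=1156
After event 1: A_seq=1241 A_ack=200 B_seq=200 B_ack=1241
After event 2: A_seq=1277 A_ack=200 B_seq=200 B_ack=1241
After event 3: A_seq=1457 A_ack=200 B_seq=200 B_ack=1241
After event 4: A_seq=1457 A_ack=200 B_seq=200 B_ack=1241
After event 5: A_seq=1457 A_ack=392 B_seq=392 B_ack=1241
After event 6: A_seq=1457 A_ack=392 B_seq=392 B_ack=1241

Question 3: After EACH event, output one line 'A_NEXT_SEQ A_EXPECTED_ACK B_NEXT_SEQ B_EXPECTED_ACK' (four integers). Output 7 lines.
1156 200 200 1156
1241 200 200 1241
1277 200 200 1241
1457 200 200 1241
1457 200 200 1241
1457 392 392 1241
1457 392 392 1241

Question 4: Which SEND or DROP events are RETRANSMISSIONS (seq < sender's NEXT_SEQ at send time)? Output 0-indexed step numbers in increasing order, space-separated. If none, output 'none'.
Step 0: SEND seq=1000 -> fresh
Step 1: SEND seq=1156 -> fresh
Step 2: DROP seq=1241 -> fresh
Step 3: SEND seq=1277 -> fresh
Step 5: SEND seq=200 -> fresh

Answer: none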